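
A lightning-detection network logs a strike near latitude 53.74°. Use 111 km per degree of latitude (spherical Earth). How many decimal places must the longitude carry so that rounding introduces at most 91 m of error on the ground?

At 53.74° one degree of longitude covers 111000 × cos 53.74° ≈ 111000 × 0.5915 ≈ 65651 m.
Rounding to N decimal places gives at most 0.5 × 10⁻ᴺ degrees of error, i.e. 0.5 × 10⁻ᴺ × 65651 m.
Setting 32825.5 × 10⁻ᴺ ≤ 91 gives 10ᴺ ≥ 360.7, i.e. N ≥ 2.56.
At 2 places the error can reach 328 m, but 3 places keeps it to 32.8 m.

3 decimal places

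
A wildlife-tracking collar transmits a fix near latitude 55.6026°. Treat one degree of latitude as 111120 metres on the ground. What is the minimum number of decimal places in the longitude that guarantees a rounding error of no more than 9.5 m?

4 decimal places

At 55.6026° one degree of longitude covers 111120 × cos 55.6026° ≈ 111120 × 0.5649 ≈ 62775 m.
Rounding to N decimal places gives at most 0.5 × 10⁻ᴺ degrees of error, i.e. 0.5 × 10⁻ᴺ × 62775 m.
Need 0.5 × 62775 × 10⁻ᴺ ≤ 9.5 → 10⁻ᴺ ≤ 3.027e-04, so N ≥ 3.52.
So 4 decimal places suffice (3.14 m); 3 would allow up to 31.4 m.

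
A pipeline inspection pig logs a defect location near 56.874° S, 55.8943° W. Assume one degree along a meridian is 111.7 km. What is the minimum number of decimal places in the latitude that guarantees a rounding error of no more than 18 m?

4

One degree of latitude covers 111700 m.
With N decimal places the half-ulp bound is 0.5·10⁻ᴺ°, or 0.5·10⁻ᴺ × 111700 m on the ground.
Setting 55850 × 10⁻ᴺ ≤ 18 gives 10ᴺ ≥ 3103, i.e. N ≥ 3.49.
N = 3 would give 55.9 m (too coarse); N = 4 gives 5.58 m ≤ 18 m.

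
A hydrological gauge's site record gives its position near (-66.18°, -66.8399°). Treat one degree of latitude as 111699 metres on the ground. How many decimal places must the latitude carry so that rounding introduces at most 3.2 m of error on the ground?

One degree of latitude covers 111699 m.
With N decimal places the half-ulp bound is 0.5·10⁻ᴺ°, or 0.5·10⁻ᴺ × 111699 m on the ground.
Setting 55849.5 × 10⁻ᴺ ≤ 3.2 gives 10ᴺ ≥ 1.745e+04, i.e. N ≥ 4.24.
So 5 decimal places suffice (0.558 m); 4 would allow up to 5.58 m.

5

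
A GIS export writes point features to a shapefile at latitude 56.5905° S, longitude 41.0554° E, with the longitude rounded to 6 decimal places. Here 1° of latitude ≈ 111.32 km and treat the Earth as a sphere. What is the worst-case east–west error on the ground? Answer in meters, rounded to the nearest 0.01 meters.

0.03 meters

Rounding to 6 decimal places leaves the longitude within ±5e-07° of the true value.
Parallels shrink by cos φ, so at 56.5905° a degree of longitude is 111320 × 0.5506 ≈ 61294.9 m.
Maximum E–W displacement: 5e-07 × 61294.9 = 0.0306475 m.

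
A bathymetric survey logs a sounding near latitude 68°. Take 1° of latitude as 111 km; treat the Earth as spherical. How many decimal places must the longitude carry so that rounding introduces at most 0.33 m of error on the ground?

5

At 68° one degree of longitude covers 111000 × cos 68° ≈ 111000 × 0.3746 ≈ 41581.3 m.
Rounding to N decimal places gives at most 0.5 × 10⁻ᴺ degrees of error, i.e. 0.5 × 10⁻ᴺ × 41581.3 m.
Need 0.5 × 41581.3 × 10⁻ᴺ ≤ 0.33 → 10⁻ᴺ ≤ 1.587e-05, so N ≥ 4.80.
N = 4 would give 2.08 m (too coarse); N = 5 gives 0.208 m ≤ 0.33 m.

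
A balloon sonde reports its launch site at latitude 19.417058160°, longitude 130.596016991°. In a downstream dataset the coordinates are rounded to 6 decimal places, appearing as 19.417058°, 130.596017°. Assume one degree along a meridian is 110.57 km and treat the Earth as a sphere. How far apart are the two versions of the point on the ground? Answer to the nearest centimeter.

2 centimeters

Δlat = 19.417058160 − 19.417058 = +0.000000160°; Δlon = 130.596016991 − 130.596017 = -0.000000009°.
N–S: 0.000000160° × 110570 m/° = 0.0176912 m.
East–west at this latitude: -0.000000009° × 110570 × cos 19.4171° ≈ -0.000000009 × 104281 = -0.00093853 m.
Hypotenuse of the two orthogonal shifts: √(0.0176912² + 0.00093853²) = 0.0177161 m.
That is 0.0177161 m = 1.7716 cm.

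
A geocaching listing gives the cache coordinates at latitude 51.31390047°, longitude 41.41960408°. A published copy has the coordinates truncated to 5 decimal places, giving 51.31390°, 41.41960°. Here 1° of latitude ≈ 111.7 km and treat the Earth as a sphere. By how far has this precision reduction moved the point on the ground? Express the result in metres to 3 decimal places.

Δlat = 51.31390047 − 51.31390 = +0.00000047°; Δlon = 41.41960408 − 41.41960 = +0.00000408°.
N–S: 0.00000047° × 111700 m/° = 0.052499 m.
East–west at this latitude: 0.00000408° × 111700 × cos 51.3139° ≈ 0.00000408 × 69818.5 = 0.284859 m.
Hypotenuse of the two orthogonal shifts: √(0.052499² + 0.284859²) = 0.289657 m.

0.290 metres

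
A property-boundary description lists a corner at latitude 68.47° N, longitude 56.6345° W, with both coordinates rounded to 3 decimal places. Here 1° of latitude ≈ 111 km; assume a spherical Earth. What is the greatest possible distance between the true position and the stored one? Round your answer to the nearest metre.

Rounding to 3 decimal places leaves each coordinate within ±0.0005° of the true value.
North–south component: 0.0005° × 111000 = 55.5 m.
East–west component at 68.47°: 0.0005° × 111000 × cos 68.47° ≈ 0.0005 × 40735.7 ≈ 20.3679 m.
The two errors are perpendicular, so the maximum displacement is √(55.5² + 20.3679²) ≈ 59.1194 m.

59 metres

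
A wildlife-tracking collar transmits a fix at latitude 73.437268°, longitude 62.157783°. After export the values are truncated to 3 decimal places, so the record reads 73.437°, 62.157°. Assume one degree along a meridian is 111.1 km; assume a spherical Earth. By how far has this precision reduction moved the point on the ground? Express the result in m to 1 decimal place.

38.7 m

The latitude changed by +0.000268° and the longitude by +0.000783°.
North–south shift: 0.000268 × 111100 = 29.7748 m.
East–west at this latitude: 0.000783° × 111100 × cos 73.437° ≈ 0.000783 × 31671.2 = 24.7986 m.
Combined displacement = (29.7748² + 24.7986²)^½ ≈ 38.7493 m.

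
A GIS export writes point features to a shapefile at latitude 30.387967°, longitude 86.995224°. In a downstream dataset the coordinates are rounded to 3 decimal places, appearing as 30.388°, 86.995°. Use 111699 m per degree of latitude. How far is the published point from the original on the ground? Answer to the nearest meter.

22 meters

Δlat = 30.387967 − 30.388 = -0.000033°; Δlon = 86.995224 − 86.995 = +0.000224°.
N–S: -0.000033° × 111699 m/° = -3.68607 m.
E–W at 30.388°: 0.000224° × 111699 × cos 30.388° = 0.000224 × 111699 × 0.8626 ≈ 21.5832 m.
Distance: √(3.68607² + 21.5832²) ≈ 21.8957 m.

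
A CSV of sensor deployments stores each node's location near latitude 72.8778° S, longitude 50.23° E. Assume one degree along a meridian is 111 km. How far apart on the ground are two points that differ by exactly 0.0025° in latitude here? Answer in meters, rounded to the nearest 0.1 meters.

277.5 meters

0.0025° × 111000 m/° = 277.5 m.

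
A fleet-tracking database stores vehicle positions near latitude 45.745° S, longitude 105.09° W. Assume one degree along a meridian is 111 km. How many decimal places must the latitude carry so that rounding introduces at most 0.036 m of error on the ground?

7

One degree of latitude covers 111000 m.
N decimal places → at most half a unit in the last place, 0.5 × 10⁻ᴺ° = 111000/2 × 10⁻ᴺ m.
Setting 55500 × 10⁻ᴺ ≤ 0.036 gives 10ᴺ ≥ 1.542e+06, i.e. N ≥ 6.19.
N = 6 would give 0.0555 m (too coarse); N = 7 gives 0.00555 m ≤ 0.036 m.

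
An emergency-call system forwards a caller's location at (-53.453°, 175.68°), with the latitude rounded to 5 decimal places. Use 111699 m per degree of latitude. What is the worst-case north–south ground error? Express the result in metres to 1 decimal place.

Rounding to 5 decimal places leaves the latitude within ±5e-06° of the true value.
Along the meridian that is 5e-06° × 111699 m/° = 0.558495 m.

0.6 metres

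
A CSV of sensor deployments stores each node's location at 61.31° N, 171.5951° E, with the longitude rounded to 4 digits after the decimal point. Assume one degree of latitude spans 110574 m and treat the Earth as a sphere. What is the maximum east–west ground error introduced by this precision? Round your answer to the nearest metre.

3 metres

Rounding to 4 decimal places leaves the longitude within ±5e-05° of the true value.
One degree of longitude at 61.31° is 110574 × cos 61.31° ≈ 110574 × 0.4801 = 53083.3 m.
East–west error: 5e-05° × 53083.3 m/° ≈ 2.65417 m.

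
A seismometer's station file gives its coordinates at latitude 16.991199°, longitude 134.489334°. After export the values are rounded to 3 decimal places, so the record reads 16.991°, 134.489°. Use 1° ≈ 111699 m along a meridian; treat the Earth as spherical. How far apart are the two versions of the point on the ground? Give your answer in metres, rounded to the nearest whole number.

42 metres

Δlat = 16.991199 − 16.991 = +0.000199°; Δlon = 134.489334 − 134.489 = +0.000334°.
N–S: 0.000199° × 111699 m/° = 22.2281 m.
East–west at this latitude: 0.000334° × 111699 × cos 16.991° ≈ 0.000334 × 106823 = 35.679 m.
Hypotenuse of the two orthogonal shifts: √(22.2281² + 35.679²) = 42.0367 m.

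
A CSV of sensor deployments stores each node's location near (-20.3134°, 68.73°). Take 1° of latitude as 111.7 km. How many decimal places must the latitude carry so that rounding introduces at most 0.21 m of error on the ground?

One degree of latitude covers 111700 m.
Rounding to N decimal places gives at most 0.5 × 10⁻ᴺ degrees of error, i.e. 0.5 × 10⁻ᴺ × 111700 m.
Setting 55850 × 10⁻ᴺ ≤ 0.21 gives 10ᴺ ≥ 2.66e+05, i.e. N ≥ 5.42.
N = 5 would give 0.558 m (too coarse); N = 6 gives 0.0558 m ≤ 0.21 m.

6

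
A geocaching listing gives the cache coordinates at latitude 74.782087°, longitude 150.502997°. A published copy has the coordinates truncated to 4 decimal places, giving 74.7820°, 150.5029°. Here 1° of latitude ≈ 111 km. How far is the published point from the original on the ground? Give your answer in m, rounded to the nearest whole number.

10 m

The latitude changed by +0.000087° and the longitude by +0.000097°.
North–south shift: 0.000087 × 111000 = 9.657 m.
E–W at 74.782°: 0.000097° × 111000 × cos 74.782° = 0.000097 × 111000 × 0.2625 ≈ 2.82625 m.
Hypotenuse of the two orthogonal shifts: √(9.657² + 2.82625²) = 10.0621 m.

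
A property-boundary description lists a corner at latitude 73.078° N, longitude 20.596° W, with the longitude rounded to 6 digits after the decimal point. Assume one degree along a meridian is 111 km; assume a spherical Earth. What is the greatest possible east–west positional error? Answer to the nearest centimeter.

2 centimeters

Rounding to 6 decimal places leaves the longitude within ±5e-07° of the true value.
At latitude 73.078° a degree of longitude spans 111000 m × cos 73.078° = 111000 × 0.2911 ≈ 32308.7 m.
East–west error: 5e-07° × 32308.7 m/° ≈ 0.0161544 m.
That is 0.0161544 m = 1.6154 cm.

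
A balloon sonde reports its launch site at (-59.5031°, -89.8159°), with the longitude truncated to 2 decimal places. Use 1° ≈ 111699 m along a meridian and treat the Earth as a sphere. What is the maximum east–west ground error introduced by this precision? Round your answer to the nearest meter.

Truncating at 2 decimal places can drop up to a full unit in the last place, so the longitude may be off by as much as 0.01°.
One degree of longitude at 59.5031° is 111699 × cos 59.5031° ≈ 111699 × 0.5075 = 56686.3 m.
So at most 0.01° × 56686.3 ≈ 566.863 m east–west.

567 meters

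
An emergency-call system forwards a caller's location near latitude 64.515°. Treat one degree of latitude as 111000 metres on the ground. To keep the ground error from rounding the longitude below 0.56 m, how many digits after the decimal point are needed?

5

At 64.515° one degree of longitude covers 111000 × cos 64.515° ≈ 111000 × 0.4303 ≈ 47760.5 m.
With N decimal places the half-ulp bound is 0.5·10⁻ᴺ°, or 0.5·10⁻ᴺ × 47760.5 m on the ground.
Need 0.5 × 47760.5 × 10⁻ᴺ ≤ 0.56 → 10⁻ᴺ ≤ 2.345e-05, so N ≥ 4.63.
N = 4 would give 2.39 m (too coarse); N = 5 gives 0.239 m ≤ 0.56 m.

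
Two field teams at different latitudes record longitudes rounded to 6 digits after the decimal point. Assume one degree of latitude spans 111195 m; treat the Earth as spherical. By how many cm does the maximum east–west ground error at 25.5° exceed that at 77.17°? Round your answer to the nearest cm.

4 cm

Rounding to 6 decimal places leaves the longitude within ±5e-07° of the true value.
Error at 25.5° = 5e-07° × 111195 × cos 25.5° ≈ 0.055597 × 0.9026 = 0.050181 m.
At 77.17°: 5e-07° × 111195 × cos 77.17° = 5e-07 × 111195 × 0.2221 ≈ 0.012346 m.
So the lower-latitude error exceeds the higher by 0.050181 − 0.012346 = 0.037836 m.
That is 0.0378356 m = 3.7836 cm.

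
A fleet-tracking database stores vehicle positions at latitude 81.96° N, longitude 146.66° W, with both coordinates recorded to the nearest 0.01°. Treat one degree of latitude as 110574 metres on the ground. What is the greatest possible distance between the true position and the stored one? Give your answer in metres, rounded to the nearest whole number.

558 metres

Rounding to 2 decimal places leaves each coordinate within ±0.005° of the true value.
Latitude error → 0.005 × 110574 = 552.87 m along the meridian.
East–west component at 81.96°: 0.005° × 110574 × cos 81.96° ≈ 0.005 × 15465.4 ≈ 77.3268 m.
Combining orthogonally: (552.87² + 77.3268²)^½ ≈ 558.251 m.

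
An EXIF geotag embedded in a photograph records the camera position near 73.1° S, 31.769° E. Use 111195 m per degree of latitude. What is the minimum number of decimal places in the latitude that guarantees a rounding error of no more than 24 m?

One degree of latitude covers 111195 m.
N decimal places → at most half a unit in the last place, 0.5 × 10⁻ᴺ° = 111195/2 × 10⁻ᴺ m.
Setting 55597.5 × 10⁻ᴺ ≤ 24 gives 10ᴺ ≥ 2317, i.e. N ≥ 3.36.
So 4 decimal places suffice (5.56 m); 3 would allow up to 55.6 m.

4 decimal places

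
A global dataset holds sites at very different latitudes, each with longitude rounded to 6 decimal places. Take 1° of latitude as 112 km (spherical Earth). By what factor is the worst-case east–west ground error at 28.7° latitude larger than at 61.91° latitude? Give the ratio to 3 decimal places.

Rounding to 6 decimal places leaves the longitude within ±5e-07° of the true value.
Error at 28.7° = 5e-07° × 112000 × cos 28.7° ≈ 0.056 × 0.8771 = 0.04912 m.
At 61.91°: 5e-07° × 112000 × cos 61.91° = 5e-07 × 112000 × 0.4709 ≈ 0.026368 m.
Ratio: 0.04912 / 0.026368 = cos 28.7° / cos 61.91° ≈ 1.8629.

1.863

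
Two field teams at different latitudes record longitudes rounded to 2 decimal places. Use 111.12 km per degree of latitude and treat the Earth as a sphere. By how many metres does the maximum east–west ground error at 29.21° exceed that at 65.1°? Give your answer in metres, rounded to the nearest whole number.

Rounding to 2 decimal places leaves the longitude within ±0.005° of the true value.
At 29.21°: 0.005° × 111120 × cos 29.21° = 0.005 × 111120 × 0.8728 ≈ 484.95 m.
Error at 65.1° = 0.005° × 111120 × cos 65.1° ≈ 555.6 × 0.4210 = 233.93 m.
So the lower-latitude error exceeds the higher by 484.95 − 233.93 = 251.02 m.

251 metres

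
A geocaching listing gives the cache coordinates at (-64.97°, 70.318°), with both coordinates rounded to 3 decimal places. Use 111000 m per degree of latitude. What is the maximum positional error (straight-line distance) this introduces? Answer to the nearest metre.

60 metres

Rounding to 3 decimal places leaves each coordinate within ±0.0005° of the true value.
N–S: 0.0005° × 111000 m/° = 55.5 m.
East–west component at 64.97°: 0.0005° × 111000 × cos 64.97° ≈ 0.0005 × 46963.3 ≈ 23.4816 m.
The two errors are perpendicular, so the maximum displacement is √(55.5² + 23.4816²) ≈ 60.2631 m.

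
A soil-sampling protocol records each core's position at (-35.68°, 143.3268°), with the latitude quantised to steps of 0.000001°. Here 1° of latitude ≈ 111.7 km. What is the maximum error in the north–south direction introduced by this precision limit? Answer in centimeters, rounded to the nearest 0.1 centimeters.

5.6 centimeters

With a 0.000001° grid the true value lies within half a step, ±0.000001°/2 = ±5e-07°, of the stored one.
Along the meridian that is 5e-07° × 111700 m/° = 0.05585 m.
That is 0.05585 m = 5.585 cm.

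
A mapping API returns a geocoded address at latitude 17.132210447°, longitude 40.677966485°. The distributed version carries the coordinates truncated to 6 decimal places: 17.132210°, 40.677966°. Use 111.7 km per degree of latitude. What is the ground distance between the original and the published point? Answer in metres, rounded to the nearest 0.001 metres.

The latitude changed by +0.000000447° and the longitude by +0.000000485°.
North–south shift: 0.000000447 × 111700 = 0.0499299 m.
East–west at this latitude: 0.000000485° × 111700 × cos 17.1322° ≈ 0.000000485 × 106744 = 0.0517706 m.
Hypotenuse of the two orthogonal shifts: √(0.0499299² + 0.0517706²) = 0.0719249 m.

0.072 metres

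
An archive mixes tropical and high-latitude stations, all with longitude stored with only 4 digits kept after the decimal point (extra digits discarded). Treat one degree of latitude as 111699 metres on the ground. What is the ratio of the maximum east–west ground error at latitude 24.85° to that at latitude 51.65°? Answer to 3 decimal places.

1.462

Truncating at 4 decimal places can drop up to a full unit in the last place, so the longitude may be off by as much as 0.0001°.
At 24.85°: 0.0001° × 111699 × cos 24.85° = 0.0001 × 111699 × 0.9074 ≈ 10.136 m.
At 51.65°: 0.0001° × 111699 × cos 51.65° = 0.0001 × 111699 × 0.6205 ≈ 6.9305 m.
The ratio reduces to cos 24.85° / cos 51.65° = 0.9074/0.6205 ≈ 1.4625.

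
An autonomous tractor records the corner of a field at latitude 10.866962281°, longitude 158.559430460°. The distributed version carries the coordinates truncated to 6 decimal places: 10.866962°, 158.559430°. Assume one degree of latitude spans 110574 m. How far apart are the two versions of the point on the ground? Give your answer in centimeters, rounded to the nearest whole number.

Δlat = 10.866962281 − 10.866962 = +0.000000281°; Δlon = 158.559430460 − 158.559430 = +0.000000460°.
N–S: 0.000000281° × 110574 m/° = 0.0310713 m.
East–west at this latitude: 0.000000460° × 110574 × cos 10.867° ≈ 0.000000460 × 108591 = 0.0499519 m.
Combined displacement = (0.0310713² + 0.0499519²)^½ ≈ 0.058827 m.
That is 0.058827 m = 5.8827 cm.

6 centimeters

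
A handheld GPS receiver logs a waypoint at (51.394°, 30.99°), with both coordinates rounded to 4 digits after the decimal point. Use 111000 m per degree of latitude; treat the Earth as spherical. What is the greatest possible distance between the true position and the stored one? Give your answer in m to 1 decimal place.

6.5 m

Rounding to 4 decimal places leaves each coordinate within ±5e-05° of the true value.
Latitude error → 5e-05 × 111000 = 5.55 m along the meridian.
E–W at 51.394°: 5e-05° × 111000 × cos 51.394° = 5e-05 × 111000 × 0.6240 ≈ 3.46299 m.
Worst case both components are at the extreme and orthogonal: √(5.55² + 3.46299²) ≈ 6.54177 m.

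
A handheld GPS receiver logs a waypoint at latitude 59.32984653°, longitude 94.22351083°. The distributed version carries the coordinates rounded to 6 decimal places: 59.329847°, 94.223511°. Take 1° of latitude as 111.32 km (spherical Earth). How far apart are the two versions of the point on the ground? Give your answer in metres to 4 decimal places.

0.0532 metres

Δlat = 59.32984653 − 59.329847 = -0.00000047°; Δlon = 94.22351083 − 94.223511 = -0.00000017°.
N–S: -0.00000047° × 111320 m/° = -0.0523204 m.
E–W at 59.3298°: -0.00000017° × 111320 × cos 59.3298° = -0.00000017 × 111320 × 0.5101 ≈ -0.00965324 m.
Hypotenuse of the two orthogonal shifts: √(0.0523204² + 0.00965324²) = 0.0532035 m.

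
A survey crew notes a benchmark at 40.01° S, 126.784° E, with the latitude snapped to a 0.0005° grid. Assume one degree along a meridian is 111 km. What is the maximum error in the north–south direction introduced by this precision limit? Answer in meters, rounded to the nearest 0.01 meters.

With a 0.0005° grid the true value lies within half a step, ±0.0005°/2 = ±0.00025°, of the stored one.
Along the meridian that is 0.00025° × 111000 m/° = 27.75 m.

27.75 meters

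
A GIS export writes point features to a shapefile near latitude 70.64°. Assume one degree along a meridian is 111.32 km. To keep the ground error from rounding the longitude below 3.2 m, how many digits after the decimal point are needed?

At 70.64° one degree of longitude covers 111320 × cos 70.64° ≈ 111320 × 0.3315 ≈ 36902.9 m.
With N decimal places the half-ulp bound is 0.5·10⁻ᴺ°, or 0.5·10⁻ᴺ × 36902.9 m on the ground.
Need 0.5 × 36902.9 × 10⁻ᴺ ≤ 3.2 → 10⁻ᴺ ≤ 1.734e-04, so N ≥ 3.76.
So 4 decimal places suffice (1.85 m); 3 would allow up to 18.5 m.

4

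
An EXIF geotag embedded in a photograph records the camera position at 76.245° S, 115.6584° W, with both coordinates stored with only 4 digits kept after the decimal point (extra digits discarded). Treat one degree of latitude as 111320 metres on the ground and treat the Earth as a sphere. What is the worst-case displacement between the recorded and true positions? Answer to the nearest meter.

Truncating at 4 decimal places can drop up to a full unit in the last place, so each coordinate may be off by as much as 0.0001°.
N–S: 0.0001° × 111320 m/° = 11.132 m.
East–west component at 76.245°: 0.0001° × 111320 × cos 76.245° ≈ 0.0001 × 26468.6 ≈ 2.64686 m.
The two errors are perpendicular, so the maximum displacement is √(11.132² + 2.64686²) ≈ 11.4423 m.

11 meters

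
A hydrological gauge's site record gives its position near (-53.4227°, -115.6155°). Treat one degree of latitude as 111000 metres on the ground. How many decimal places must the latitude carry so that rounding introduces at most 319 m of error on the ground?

3

One degree of latitude covers 111000 m.
With N decimal places the half-ulp bound is 0.5·10⁻ᴺ°, or 0.5·10⁻ᴺ × 111000 m on the ground.
Setting 55500 × 10⁻ᴺ ≤ 319 gives 10ᴺ ≥ 174, i.e. N ≥ 2.24.
So 3 decimal places suffice (55.5 m); 2 would allow up to 555 m.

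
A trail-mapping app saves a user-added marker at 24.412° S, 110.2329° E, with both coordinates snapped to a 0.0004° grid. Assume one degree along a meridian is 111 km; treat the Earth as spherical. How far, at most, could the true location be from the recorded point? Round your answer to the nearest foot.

99 feet

With a 0.0004° grid the true value lies within half a step, ±0.0004°/2 = ±0.0002°, of the stored one.
N–S: 0.0002° × 111000 m/° = 22.2 m.
E–W at 24.412°: 0.0002° × 111000 × cos 24.412° = 0.0002 × 111000 × 0.9106 ≈ 20.2153 m.
The two errors are perpendicular, so the maximum displacement is √(22.2² + 20.2153²) ≈ 30.0249 m.
In feet: 30.0249 m ÷ 0.3048 ≈ 98.507 ft.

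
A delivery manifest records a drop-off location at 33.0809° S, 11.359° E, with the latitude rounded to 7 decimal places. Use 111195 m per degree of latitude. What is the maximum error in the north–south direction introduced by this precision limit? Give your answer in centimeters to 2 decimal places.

Rounding to 7 decimal places leaves the latitude within ±5e-08° of the true value.
So the N–S error is at most 5e-08 × 111195 = 0.00555975 m.
That is 0.00555975 m = 0.55597 cm.

0.56 centimeters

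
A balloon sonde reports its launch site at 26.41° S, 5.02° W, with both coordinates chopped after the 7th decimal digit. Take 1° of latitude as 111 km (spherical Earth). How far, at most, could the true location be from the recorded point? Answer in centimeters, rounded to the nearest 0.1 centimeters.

1.5 centimeters

Truncating at 7 decimal places can drop up to a full unit in the last place, so each coordinate may be off by as much as 1e-07°.
Latitude error → 1e-07 × 111000 = 0.0111 m along the meridian.
E–W at 26.41°: 1e-07° × 111000 × cos 26.41° = 1e-07 × 111000 × 0.8956 ≈ 0.00994154 m.
Combining orthogonally: (0.0111² + 0.00994154²)^½ ≈ 0.0149011 m.
That is 0.0149011 m = 1.4901 cm.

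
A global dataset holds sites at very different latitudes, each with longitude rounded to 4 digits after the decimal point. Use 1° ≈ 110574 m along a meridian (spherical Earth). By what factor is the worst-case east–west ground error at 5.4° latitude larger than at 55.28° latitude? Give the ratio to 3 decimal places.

1.748

Rounding to 4 decimal places leaves the longitude within ±5e-05° of the true value.
At 5.4°: 5e-05° × 110574 × cos 5.4° = 5e-05 × 110574 × 0.9956 ≈ 5.5042 m.
Error at 55.28° = 5e-05° × 110574 × cos 55.28° ≈ 5.5287 × 0.5696 = 3.149 m.
The ratio reduces to cos 5.4° / cos 55.28° = 0.9956/0.5696 ≈ 1.7479.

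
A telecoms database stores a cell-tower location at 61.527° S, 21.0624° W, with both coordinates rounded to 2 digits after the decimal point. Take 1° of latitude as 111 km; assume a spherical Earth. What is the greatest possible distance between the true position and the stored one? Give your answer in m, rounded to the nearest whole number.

615 m

Rounding to 2 decimal places leaves each coordinate within ±0.005° of the true value.
Latitude error → 0.005 × 111000 = 555 m along the meridian.
E–W at 61.527°: 0.005° × 111000 × cos 61.527° = 0.005 × 111000 × 0.4767 ≈ 264.593 m.
Combining orthogonally: (555² + 264.593²)^½ ≈ 614.845 m.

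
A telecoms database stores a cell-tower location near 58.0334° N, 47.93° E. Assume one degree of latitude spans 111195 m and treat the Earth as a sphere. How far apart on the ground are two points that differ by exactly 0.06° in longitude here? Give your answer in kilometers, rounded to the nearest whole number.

4 kilometers

One degree of longitude here spans 111195 × cos 58.0334° = 111195 × 0.5294 ≈ 58869.4 m; 0.06° of that is 3532.16 m.
That is 3532.16 m = 3.5322 km.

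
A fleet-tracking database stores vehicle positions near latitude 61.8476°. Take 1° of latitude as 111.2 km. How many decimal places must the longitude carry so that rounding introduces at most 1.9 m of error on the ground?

5 decimal places

At 61.8476° one degree of longitude covers 111200 × cos 61.8476° ≈ 111200 × 0.4718 ≈ 52466.2 m.
Rounding to N decimal places gives at most 0.5 × 10⁻ᴺ degrees of error, i.e. 0.5 × 10⁻ᴺ × 52466.2 m.
Need 0.5 × 52466.2 × 10⁻ᴺ ≤ 1.9 → 10⁻ᴺ ≤ 7.243e-05, so N ≥ 4.14.
At 4 places the error can reach 2.62 m, but 5 places keeps it to 0.262 m.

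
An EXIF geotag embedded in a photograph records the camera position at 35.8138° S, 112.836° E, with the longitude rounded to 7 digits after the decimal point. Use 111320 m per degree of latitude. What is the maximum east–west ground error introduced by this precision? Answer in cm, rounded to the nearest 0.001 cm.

0.451 cm

Rounding to 7 decimal places leaves the longitude within ±5e-08° of the true value.
One degree of longitude at 35.8138° is 111320 × cos 35.8138° ≈ 111320 × 0.8109 = 90271.9 m.
Maximum E–W displacement: 5e-08 × 90271.9 = 0.0045136 m.
That is 0.0045136 m = 0.45136 cm.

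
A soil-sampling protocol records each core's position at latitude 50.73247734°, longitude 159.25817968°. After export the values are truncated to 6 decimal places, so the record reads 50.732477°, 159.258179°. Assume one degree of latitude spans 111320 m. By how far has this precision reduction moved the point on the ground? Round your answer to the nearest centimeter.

6 centimeters

Δlat = 50.73247734 − 50.732477 = +0.00000034°; Δlon = 159.25817968 − 159.258179 = +0.00000068°.
N–S: 0.00000034° × 111320 m/° = 0.0378488 m.
East–west at this latitude: 0.00000068° × 111320 × cos 50.7325° ≈ 0.00000068 × 70459.1 = 0.0479122 m.
Distance: √(0.0378488² + 0.0479122²) ≈ 0.0610583 m.
That is 0.0610583 m = 6.1058 cm.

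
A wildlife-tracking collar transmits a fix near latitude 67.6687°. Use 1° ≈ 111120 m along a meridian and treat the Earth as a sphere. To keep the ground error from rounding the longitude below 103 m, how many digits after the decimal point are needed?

At 67.6687° one degree of longitude covers 111120 × cos 67.6687° ≈ 111120 × 0.3800 ≈ 42221.3 m.
With N decimal places the half-ulp bound is 0.5·10⁻ᴺ°, or 0.5·10⁻ᴺ × 42221.3 m on the ground.
Need 0.5 × 42221.3 × 10⁻ᴺ ≤ 103 → 10⁻ᴺ ≤ 4.879e-03, so N ≥ 2.31.
At 2 places the error can reach 211 m, but 3 places keeps it to 21.1 m.

3 decimal places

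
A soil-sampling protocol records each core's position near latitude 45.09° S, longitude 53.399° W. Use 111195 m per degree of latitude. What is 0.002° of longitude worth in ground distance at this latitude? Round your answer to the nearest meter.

157 meters

0.002° of longitude at 45.09° is 0.002 × 111195 × cos 45.09° ≈ 0.002 × 78503.1 = 157.006 m.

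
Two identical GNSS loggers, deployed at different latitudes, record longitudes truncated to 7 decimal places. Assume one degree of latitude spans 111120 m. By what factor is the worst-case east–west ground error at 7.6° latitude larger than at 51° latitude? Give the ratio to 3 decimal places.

Truncating at 7 decimal places can drop up to a full unit in the last place, so the longitude may be off by as much as 1e-07°.
At 7.6°: 1e-07° × 111120 × cos 7.6° = 1e-07 × 111120 × 0.9912 ≈ 0.011014 m.
Error at 51° = 1e-07° × 111120 × cos 51° ≈ 0.011112 × 0.6293 = 0.006993 m.
The ratio reduces to cos 7.6° / cos 51° = 0.9912/0.6293 ≈ 1.5751.

1.575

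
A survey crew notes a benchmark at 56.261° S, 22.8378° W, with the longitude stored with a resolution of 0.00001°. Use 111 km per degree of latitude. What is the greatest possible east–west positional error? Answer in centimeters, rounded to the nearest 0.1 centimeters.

With a 0.00001° grid the true value lies within half a step, ±0.00001°/2 = ±5e-06°, of the stored one.
At latitude 56.261° a degree of longitude spans 111000 m × cos 56.261° = 111000 × 0.5554 ≈ 61650.6 m.
East–west error: 5e-06° × 61650.6 m/° ≈ 0.308253 m.
That is 0.308253 m = 30.825 cm.

30.8 centimeters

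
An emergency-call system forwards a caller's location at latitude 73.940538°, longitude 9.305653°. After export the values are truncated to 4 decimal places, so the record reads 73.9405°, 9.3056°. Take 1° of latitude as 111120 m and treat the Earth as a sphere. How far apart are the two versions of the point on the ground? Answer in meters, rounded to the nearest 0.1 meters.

4.5 meters

The latitude changed by +0.000038° and the longitude by +0.000053°.
North–south shift: 0.000038 × 111120 = 4.22256 m.
East–west at this latitude: 0.000053° × 111120 × cos 73.9405° ≈ 0.000053 × 30739.7 = 1.62921 m.
Distance: √(4.22256² + 1.62921²) ≈ 4.52596 m.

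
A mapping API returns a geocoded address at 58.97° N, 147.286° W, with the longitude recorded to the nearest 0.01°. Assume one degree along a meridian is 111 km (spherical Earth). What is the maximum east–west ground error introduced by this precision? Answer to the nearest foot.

939 feet

Rounding to 2 decimal places leaves the longitude within ±0.005° of the true value.
Parallels shrink by cos φ, so at 58.97° a degree of longitude is 111000 × 0.5155 ≈ 57219 m.
Maximum E–W displacement: 0.005 × 57219 = 286.095 m.
Converting: 286.095 m × 3.2808 ft/m ≈ 938.63 ft.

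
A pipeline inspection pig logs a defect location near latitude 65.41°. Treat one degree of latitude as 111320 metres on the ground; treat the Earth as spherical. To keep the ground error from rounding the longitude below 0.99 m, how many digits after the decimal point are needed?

At 65.41° one degree of longitude covers 111320 × cos 65.41° ≈ 111320 × 0.4161 ≈ 46322.7 m.
N decimal places → at most half a unit in the last place, 0.5 × 10⁻ᴺ° = 46322.7/2 × 10⁻ᴺ m.
Setting 23161.4 × 10⁻ᴺ ≤ 0.99 gives 10ᴺ ≥ 2.34e+04, i.e. N ≥ 4.37.
So 5 decimal places suffice (0.232 m); 4 would allow up to 2.32 m.

5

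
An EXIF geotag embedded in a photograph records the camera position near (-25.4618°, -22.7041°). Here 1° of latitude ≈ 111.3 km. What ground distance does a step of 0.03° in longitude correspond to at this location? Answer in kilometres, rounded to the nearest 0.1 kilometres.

3.0 kilometres

At 25.4618° a degree of longitude is 111300 × cos 25.4618° ≈ 100490 m, so 0.03° corresponds to 3014.69 m.
That is 3014.69 m = 3.0147 km.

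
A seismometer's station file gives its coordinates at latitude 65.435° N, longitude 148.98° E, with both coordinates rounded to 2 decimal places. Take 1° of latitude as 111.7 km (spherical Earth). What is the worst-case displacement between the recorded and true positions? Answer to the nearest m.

Rounding to 2 decimal places leaves each coordinate within ±0.005° of the true value.
Latitude error → 0.005 × 111700 = 558.5 m along the meridian.
E–W at 65.435°: 0.005° × 111700 × cos 65.435° = 0.005 × 111700 × 0.4157 ≈ 232.183 m.
Worst case both components are at the extreme and orthogonal: √(558.5² + 232.183²) ≈ 604.84 m.

605 m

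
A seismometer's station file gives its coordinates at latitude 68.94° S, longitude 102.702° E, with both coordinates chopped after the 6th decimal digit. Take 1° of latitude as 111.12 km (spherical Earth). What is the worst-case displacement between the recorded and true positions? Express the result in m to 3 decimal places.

0.118 m

Truncating at 6 decimal places can drop up to a full unit in the last place, so each coordinate may be off by as much as 1e-06°.
Latitude error → 1e-06 × 111120 = 0.11112 m along the meridian.
E–W at 68.94°: 1e-06° × 111120 × cos 68.94° = 1e-06 × 111120 × 0.3593 ≈ 0.0399305 m.
Worst case both components are at the extreme and orthogonal: √(0.11112² + 0.0399305²) ≈ 0.118077 m.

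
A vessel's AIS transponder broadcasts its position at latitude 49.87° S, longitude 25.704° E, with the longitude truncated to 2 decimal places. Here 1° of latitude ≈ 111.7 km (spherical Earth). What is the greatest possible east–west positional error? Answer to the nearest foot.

Truncating at 2 decimal places can drop up to a full unit in the last place, so the longitude may be off by as much as 0.01°.
At latitude 49.87° a degree of longitude spans 111700 m × cos 49.87° = 111700 × 0.6445 ≈ 71993.3 m.
East–west error: 0.01° × 71993.3 m/° ≈ 719.933 m.
In feet: 719.933 m ÷ 0.3048 ≈ 2362 ft.

2362 feet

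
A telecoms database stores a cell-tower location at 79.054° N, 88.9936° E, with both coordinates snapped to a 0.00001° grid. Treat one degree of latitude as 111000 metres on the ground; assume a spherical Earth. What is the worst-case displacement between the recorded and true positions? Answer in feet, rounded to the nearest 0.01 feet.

1.85 feet

With a 0.00001° grid the true value lies within half a step, ±0.00001°/2 = ±5e-06°, of the stored one.
North–south component: 5e-06° × 111000 = 0.555 m.
East–west component at 79.054°: 5e-06° × 111000 × cos 79.054° ≈ 5e-06 × 21077.1 ≈ 0.105385 m.
The two errors are perpendicular, so the maximum displacement is √(0.555² + 0.105385²) ≈ 0.564917 m.
Converting: 0.564917 m × 3.2808 ft/m ≈ 1.8534 ft.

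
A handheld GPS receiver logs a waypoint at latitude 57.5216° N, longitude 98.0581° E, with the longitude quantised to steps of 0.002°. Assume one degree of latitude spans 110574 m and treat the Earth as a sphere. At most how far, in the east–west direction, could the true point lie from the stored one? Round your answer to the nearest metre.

59 metres

With a 0.002° grid the true value lies within half a step, ±0.002°/2 = ±0.001°, of the stored one.
One degree of longitude at 57.5216° is 110574 × cos 57.5216° ≈ 110574 × 0.5370 = 59376.2 m.
So at most 0.001° × 59376.2 ≈ 59.3762 m east–west.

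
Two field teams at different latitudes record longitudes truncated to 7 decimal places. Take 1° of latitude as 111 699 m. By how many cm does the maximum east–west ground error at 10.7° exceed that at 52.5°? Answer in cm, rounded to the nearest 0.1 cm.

Truncating at 7 decimal places can drop up to a full unit in the last place, so the longitude may be off by as much as 1e-07°.
At 10.7°: 1e-07° × 111699 × cos 10.7° = 1e-07 × 111699 × 0.9826 ≈ 0.010976 m.
Error at 52.5° = 1e-07° × 111699 × cos 52.5° ≈ 0.01117 × 0.6088 = 0.0067998 m.
Difference: 0.010976 − 0.0067998 = 0.0041759 m.
That is 0.00417588 m = 0.41759 cm.

0.4 cm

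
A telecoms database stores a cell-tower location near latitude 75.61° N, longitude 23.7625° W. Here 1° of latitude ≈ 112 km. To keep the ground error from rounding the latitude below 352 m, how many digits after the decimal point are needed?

One degree of latitude covers 112000 m.
Rounding to N decimal places gives at most 0.5 × 10⁻ᴺ degrees of error, i.e. 0.5 × 10⁻ᴺ × 112000 m.
Need 0.5 × 112000 × 10⁻ᴺ ≤ 352 → 10⁻ᴺ ≤ 6.286e-03, so N ≥ 2.20.
N = 2 would give 560 m (too coarse); N = 3 gives 56 m ≤ 352 m.

3 decimal places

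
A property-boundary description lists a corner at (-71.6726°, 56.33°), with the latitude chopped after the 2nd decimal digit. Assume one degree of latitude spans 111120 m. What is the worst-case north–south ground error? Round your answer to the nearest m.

1111 m

Truncating at 2 decimal places can drop up to a full unit in the last place, so the latitude may be off by as much as 0.01°.
So the N–S error is at most 0.01 × 111120 = 1111.2 m.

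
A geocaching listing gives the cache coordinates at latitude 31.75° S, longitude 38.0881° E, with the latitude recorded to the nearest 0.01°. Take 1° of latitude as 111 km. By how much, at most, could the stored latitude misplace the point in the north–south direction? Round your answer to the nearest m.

555 m

Rounding to 2 decimal places leaves the latitude within ±0.005° of the true value.
Along the meridian that is 0.005° × 111000 m/° = 555 m.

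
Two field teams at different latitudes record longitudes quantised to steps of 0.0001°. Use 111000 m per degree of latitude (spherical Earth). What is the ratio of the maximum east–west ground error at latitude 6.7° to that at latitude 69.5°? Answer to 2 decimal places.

2.84

With a 0.0001° grid the true value lies within half a step, ±0.0001°/2 = ±5e-05°, of the stored one.
Error at 6.7° = 5e-05° × 111000 × cos 6.7° ≈ 5.55 × 0.9932 = 5.5121 m.
Error at 69.5° = 5e-05° × 111000 × cos 69.5° ≈ 5.55 × 0.3502 = 1.9437 m.
The ratio reduces to cos 6.7° / cos 69.5° = 0.9932/0.3502 ≈ 2.8360.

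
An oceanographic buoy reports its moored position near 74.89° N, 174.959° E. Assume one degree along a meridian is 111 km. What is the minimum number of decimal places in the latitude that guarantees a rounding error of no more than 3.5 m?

One degree of latitude covers 111000 m.
Rounding to N decimal places gives at most 0.5 × 10⁻ᴺ degrees of error, i.e. 0.5 × 10⁻ᴺ × 111000 m.
Need 0.5 × 111000 × 10⁻ᴺ ≤ 3.5 → 10⁻ᴺ ≤ 6.306e-05, so N ≥ 4.20.
So 5 decimal places suffice (0.555 m); 4 would allow up to 5.55 m.

5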